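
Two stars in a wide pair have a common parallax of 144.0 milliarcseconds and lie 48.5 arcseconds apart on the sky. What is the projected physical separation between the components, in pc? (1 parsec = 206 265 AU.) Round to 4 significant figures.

0.001633 pc

d = 1/p = 1/0.1440″ = 6.9444 pc.
At distance d (pc), an angle of θ arcsec spans θ·d AU: s = 48.5 × 6.9444 = 336.8 AU.
= 336.8 / 206265 = 0.0016329 pc.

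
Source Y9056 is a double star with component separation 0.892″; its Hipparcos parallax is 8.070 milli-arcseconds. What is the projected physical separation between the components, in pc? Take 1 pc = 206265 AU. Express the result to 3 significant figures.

d = 1/p = 1/0.008070″ = 123.92 pc.
At distance d (pc), an angle of θ arcsec spans θ·d AU: s = 0.892 × 123.92 = 110.54 AU.
= 110.54 / 206265 = 0.00053591 pc.

0.000536 pc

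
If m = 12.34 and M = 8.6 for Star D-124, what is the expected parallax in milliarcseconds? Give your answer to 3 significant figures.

m − M = 12.34 − 8.6 = 3.74.
d = 10^((m−M)/5 + 1) = 10^1.748 = 55.976 pc.
p = 1/d = 1/55.976 = 0.017865 arcsec = 17.865 mas.

17.9 mas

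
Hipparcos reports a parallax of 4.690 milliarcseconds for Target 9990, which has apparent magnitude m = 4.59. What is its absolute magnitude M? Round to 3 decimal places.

M = -2.054

d = 1/p = 1/0.004690″ = 213.22 pc.
m − M = 5 log₁₀(213.22) − 5 = 11.6441 − 5 = 6.6441.
M = m − (m − M) = 4.59 − 6.6441 = -2.054.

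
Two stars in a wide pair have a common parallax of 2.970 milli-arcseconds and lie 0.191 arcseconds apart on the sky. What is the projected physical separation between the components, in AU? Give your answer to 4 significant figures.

64.31 AU

d = 1/p = 1/0.002970″ = 336.7 pc.
At distance d (pc), an angle of θ arcsec spans θ·d AU: s = 0.191 × 336.7 = 64.31 AU.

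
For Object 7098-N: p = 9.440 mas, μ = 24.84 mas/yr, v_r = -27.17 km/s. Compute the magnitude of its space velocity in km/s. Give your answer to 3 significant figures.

d = 1/p = 1/0.009440″ = 105.93 pc.
μ = 24.84 mas/yr = 0.02484 ″/yr.
v_t = 4.740 μ d = 4.740 × 0.02484 × 105.93 = 12.472 km/s.
v = √(v_r² + v_t²) = √((-27.17)² + 12.472²) = √893.76 = 29.896 km/s.

29.9 km/s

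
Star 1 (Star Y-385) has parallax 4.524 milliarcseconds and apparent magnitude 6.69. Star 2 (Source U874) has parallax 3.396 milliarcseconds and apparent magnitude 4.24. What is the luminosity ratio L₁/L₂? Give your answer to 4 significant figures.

L₁/L₂ = 0.05901

d₁ = 1/p₁ = 1/0.004524″ = 221.04 pc; d₂ = 1/p₂ = 1/0.003396″ = 294.46 pc.
M₁ = m₁ − 5 log₁₀ d₁ + 5 = 6.69 − 11.7224 + 5 = -0.0324.
M₂ = 4.24 − 12.3451 + 5 = -3.1051.
L₁/L₂ = 10^(0.4(M₂ − M₁)) = 10^(0.4 × (-3.0727)) = 10^(-1.22908) = 0.059009.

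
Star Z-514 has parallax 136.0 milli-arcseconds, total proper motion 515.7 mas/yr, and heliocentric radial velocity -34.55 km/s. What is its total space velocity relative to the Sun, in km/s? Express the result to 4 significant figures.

38.95 km/s

d = 1/p = 1/0.1360″ = 7.3529 pc.
μ = 515.7 mas/yr = 0.5157 ″/yr.
v_t = 4.740 μ d = 4.740 × 0.5157 × 7.3529 = 17.974 km/s.
v = √(v_r² + v_t²) = √((-34.55)² + 17.974²) = √1516.77 = 38.946 km/s.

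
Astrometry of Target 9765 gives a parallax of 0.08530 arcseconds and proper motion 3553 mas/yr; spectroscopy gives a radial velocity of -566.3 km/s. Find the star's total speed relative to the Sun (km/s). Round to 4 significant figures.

d = 1/p = 1/0.08530″ = 11.723 pc.
μ = 3553 mas/yr = 3.553 ″/yr.
v_t = 4.740 μ d = 4.740 × 3.553 × 11.723 = 197.43 km/s.
v = √(v_r² + v_t²) = √((-566.3)² + 197.43²) = √359674 = 599.73 km/s.

599.7 km/s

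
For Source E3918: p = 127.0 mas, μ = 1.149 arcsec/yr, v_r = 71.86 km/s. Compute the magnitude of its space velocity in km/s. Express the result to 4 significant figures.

d = 1/p = 1/0.1270″ = 7.874 pc.
v_t = 4.740 μ d = 4.740 × 1.149 × 7.874 = 42.884 km/s.
v = √(v_r² + v_t²) = √(71.86² + 42.884²) = √7002.9 = 83.683 km/s.

83.68 km/s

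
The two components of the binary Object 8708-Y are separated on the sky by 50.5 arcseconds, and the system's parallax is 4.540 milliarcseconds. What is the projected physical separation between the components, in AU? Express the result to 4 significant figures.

11120 AU

d = 1/p = 1/0.004540″ = 220.26 pc.
At distance d (pc), an angle of θ arcsec spans θ·d AU: s = 50.5 × 220.26 = 11123 AU.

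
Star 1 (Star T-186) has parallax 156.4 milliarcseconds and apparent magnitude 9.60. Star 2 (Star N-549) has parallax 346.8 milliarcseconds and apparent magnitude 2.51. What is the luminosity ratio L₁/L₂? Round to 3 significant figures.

d₁ = 1/p₁ = 1/0.1564″ = 6.3939 pc; d₂ = 1/p₂ = 1/0.3468″ = 2.8835 pc.
M₁ = m₁ − 5 log₁₀ d₁ + 5 = 9.60 − 4.0288 + 5 = 10.5712.
M₂ = 2.51 − 2.2996 + 5 = 5.2104.
L₁/L₂ = 10^(0.4(M₂ − M₁)) = 10^(0.4 × (-5.3608)) = 10^(-2.14432) = 0.0071727.

L₁/L₂ = 0.00717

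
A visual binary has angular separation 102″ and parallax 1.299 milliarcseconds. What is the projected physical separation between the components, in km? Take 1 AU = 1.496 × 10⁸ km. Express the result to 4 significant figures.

1.175 × 10^13 km

d = 1/p = 1/0.001299″ = 769.82 pc.
At distance d (pc), an angle of θ arcsec spans θ·d AU: s = 102 × 769.82 = 78522 AU.
= 78522 × 1.496 × 10⁸ km = 1.1747 × 10^13 km.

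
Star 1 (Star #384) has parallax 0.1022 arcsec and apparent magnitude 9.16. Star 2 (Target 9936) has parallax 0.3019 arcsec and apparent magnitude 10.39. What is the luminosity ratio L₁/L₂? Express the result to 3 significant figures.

L₁/L₂ = 27.1

d₁ = 1/p₁ = 1/0.1022″ = 9.7847 pc; d₂ = 1/p₂ = 1/0.3019″ = 3.3124 pc.
M₁ = m₁ − 5 log₁₀ d₁ + 5 = 9.16 − 4.9527 + 5 = 9.2073.
M₂ = 10.39 − 2.6007 + 5 = 12.7893.
L₁/L₂ = 10^(0.4(M₂ − M₁)) = 10^(0.4 × 3.5820) = 10^1.43280 = 27.089.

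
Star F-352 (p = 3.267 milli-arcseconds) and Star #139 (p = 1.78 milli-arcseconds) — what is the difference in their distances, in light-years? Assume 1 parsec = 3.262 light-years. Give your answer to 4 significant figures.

834.1 ly

d_A = 1/0.003267″ = 306.09 pc; d_B = 1/0.001780″ = 561.8 pc.
|d_B − d_A| = |561.8 − 306.09| = 255.71 pc = 255.71 × 3.262 ly = 834.13 ly.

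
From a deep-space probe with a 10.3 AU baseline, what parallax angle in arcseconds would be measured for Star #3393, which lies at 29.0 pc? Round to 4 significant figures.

p (arcsec) = B (AU) / d (pc).
p = 10.3 / 29.0 = 0.35517 arcsec.

0.3552 arcsec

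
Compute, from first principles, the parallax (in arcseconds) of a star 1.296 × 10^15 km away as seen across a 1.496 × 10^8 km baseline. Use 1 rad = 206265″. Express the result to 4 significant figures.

0.02381 arcsec

θ ≈ B/d = (1.496 × 10^8) / (1.296 × 10^15) = 1.1543 × 10^-7 rad.
In arcseconds: 1.1543 × 10^-7 × 206265 = 0.023809″.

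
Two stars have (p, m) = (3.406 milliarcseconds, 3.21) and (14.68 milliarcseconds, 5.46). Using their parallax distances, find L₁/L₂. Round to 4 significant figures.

L₁/L₂ = 147.6

d₁ = 1/p₁ = 1/0.003406″ = 293.6 pc; d₂ = 1/p₂ = 1/0.01468″ = 68.12 pc.
M₁ = m₁ − 5 log₁₀ d₁ + 5 = 3.21 − 12.3388 + 5 = -4.1288.
M₂ = 5.46 − 9.1664 + 5 = 1.2936.
L₁/L₂ = 10^(0.4(M₂ − M₁)) = 10^(0.4 × 5.4224) = 10^2.16896 = 147.56.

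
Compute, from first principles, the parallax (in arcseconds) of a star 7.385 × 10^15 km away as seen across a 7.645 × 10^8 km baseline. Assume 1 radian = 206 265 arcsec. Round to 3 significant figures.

0.0214 arcsec

θ ≈ B/d = (7.645 × 10^8) / (7.385 × 10^15) = 1.0352 × 10^-7 rad.
In arcseconds: 1.0352 × 10^-7 × 206265 = 0.021353″.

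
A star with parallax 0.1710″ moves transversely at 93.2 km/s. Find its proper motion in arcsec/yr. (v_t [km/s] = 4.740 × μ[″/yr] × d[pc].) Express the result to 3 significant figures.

d = 1/p = 1/0.1710″ = 5.848 pc.
μ = v_t / (4.74 d) = 93.2 / (4.74 × 5.848) = 93.2 / 27.72 = 3.3622 ″/yr.

3.36 arcsec/yr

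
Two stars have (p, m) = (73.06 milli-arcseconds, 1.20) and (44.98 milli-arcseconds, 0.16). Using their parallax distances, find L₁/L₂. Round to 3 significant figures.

L₁/L₂ = 0.145

d₁ = 1/p₁ = 1/0.07306″ = 13.687 pc; d₂ = 1/p₂ = 1/0.04498″ = 22.232 pc.
M₁ = m₁ − 5 log₁₀ d₁ + 5 = 1.20 − 5.6815 + 5 = 0.5185.
M₂ = 0.16 − 6.7349 + 5 = -1.5749.
L₁/L₂ = 10^(0.4(M₂ − M₁)) = 10^(0.4 × (-2.0934)) = 10^(-0.83736) = 0.14543.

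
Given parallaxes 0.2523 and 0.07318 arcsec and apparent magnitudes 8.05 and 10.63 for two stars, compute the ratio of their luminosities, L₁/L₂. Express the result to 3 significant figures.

d₁ = 1/p₁ = 1/0.2523″ = 3.9635 pc; d₂ = 1/p₂ = 1/0.07318″ = 13.665 pc.
M₁ = m₁ − 5 log₁₀ d₁ + 5 = 8.05 − 2.9904 + 5 = 10.0596.
M₂ = 10.63 − 5.6780 + 5 = 9.9520.
L₁/L₂ = 10^(0.4(M₂ − M₁)) = 10^(0.4 × (-0.1076)) = 10^(-0.04304) = 0.90565.

L₁/L₂ = 0.906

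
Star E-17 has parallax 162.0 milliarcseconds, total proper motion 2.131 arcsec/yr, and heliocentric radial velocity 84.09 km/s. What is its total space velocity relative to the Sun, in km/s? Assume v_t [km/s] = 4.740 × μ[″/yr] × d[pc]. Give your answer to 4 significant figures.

104.7 km/s

d = 1/p = 1/0.1620″ = 6.1728 pc.
v_t = 4.740 μ d = 4.740 × 2.131 × 6.1728 = 62.351 km/s.
v = √(v_r² + v_t²) = √(84.09² + 62.351²) = √10958.8 = 104.68 km/s.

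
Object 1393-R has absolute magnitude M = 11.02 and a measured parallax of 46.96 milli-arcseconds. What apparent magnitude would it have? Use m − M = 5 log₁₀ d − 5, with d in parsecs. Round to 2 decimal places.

d = 1/p = 1/0.04696″ = 21.295 pc.
m − M = 5 log₁₀ d − 5 = 5 log₁₀(21.295) − 5 = 6.6414 − 5 = 1.6414.
m = M + (m − M) = 11.02 + 1.6414 = 12.66.

m = 12.66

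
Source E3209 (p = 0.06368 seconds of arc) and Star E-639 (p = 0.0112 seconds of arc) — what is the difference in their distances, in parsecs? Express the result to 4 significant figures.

d_A = 1/0.06368″ = 15.704 pc; d_B = 1/0.01120″ = 89.286 pc.
|d_B − d_A| = |89.286 − 15.704| = 73.582 pc.

73.58 pc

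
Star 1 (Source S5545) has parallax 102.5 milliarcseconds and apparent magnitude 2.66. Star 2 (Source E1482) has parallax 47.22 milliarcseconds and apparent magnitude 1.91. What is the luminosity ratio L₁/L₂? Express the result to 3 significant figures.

d₁ = 1/p₁ = 1/0.1025″ = 9.7561 pc; d₂ = 1/p₂ = 1/0.04722″ = 21.177 pc.
M₁ = m₁ − 5 log₁₀ d₁ + 5 = 2.66 − 4.9464 + 5 = 2.7136.
M₂ = 1.91 − 6.6293 + 5 = 0.2807.
L₁/L₂ = 10^(0.4(M₂ − M₁)) = 10^(0.4 × (-2.4329)) = 10^(-0.97316) = 0.10638.

L₁/L₂ = 0.106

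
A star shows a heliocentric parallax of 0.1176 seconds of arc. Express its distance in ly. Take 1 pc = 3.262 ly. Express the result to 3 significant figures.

d = 1/p = 1/0.1176 = 8.5034 pc.
In light-years: 8.5034 × 3.262 = 27.738 ly.

27.7 ly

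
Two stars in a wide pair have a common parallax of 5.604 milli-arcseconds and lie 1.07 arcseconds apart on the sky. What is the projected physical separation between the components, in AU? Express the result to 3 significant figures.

191 AU

d = 1/p = 1/0.005604″ = 178.44 pc.
At distance d (pc), an angle of θ arcsec spans θ·d AU: s = 1.07 × 178.44 = 190.93 AU.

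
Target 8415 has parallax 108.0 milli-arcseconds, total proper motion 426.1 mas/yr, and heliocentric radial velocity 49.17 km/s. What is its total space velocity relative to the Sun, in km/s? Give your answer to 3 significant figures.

d = 1/p = 1/0.1080″ = 9.2593 pc.
μ = 426.1 mas/yr = 0.4261 ″/yr.
v_t = 4.740 μ d = 4.740 × 0.4261 × 9.2593 = 18.701 km/s.
v = √(v_r² + v_t²) = √(49.17² + 18.701²) = √2767.42 = 52.606 km/s.

52.6 km/s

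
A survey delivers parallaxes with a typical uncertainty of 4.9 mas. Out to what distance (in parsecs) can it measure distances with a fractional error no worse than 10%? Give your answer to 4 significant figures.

20.41 pc

σ_d/d = σ_p/p, so the condition is σ_p/p ≤ 0.10, i.e. p ≥ σ_p/0.10.
p_min = 4.9/0.10 = 49 mas = 0.049 arcsec.
d_max = 1/p_min = 1/0.049 = 20.408 pc.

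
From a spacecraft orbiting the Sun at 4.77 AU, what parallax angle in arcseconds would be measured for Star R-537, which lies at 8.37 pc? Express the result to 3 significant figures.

0.570 arcsec

p (arcsec) = B (AU) / d (pc).
p = 4.77 / 8.37 = 0.56989 arcsec.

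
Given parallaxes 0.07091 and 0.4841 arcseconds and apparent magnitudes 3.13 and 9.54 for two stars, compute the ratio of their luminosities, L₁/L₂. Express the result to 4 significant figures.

d₁ = 1/p₁ = 1/0.07091″ = 14.102 pc; d₂ = 1/p₂ = 1/0.4841″ = 2.0657 pc.
M₁ = m₁ − 5 log₁₀ d₁ + 5 = 3.13 − 5.7464 + 5 = 2.3836.
M₂ = 9.54 − 1.5753 + 5 = 12.9647.
L₁/L₂ = 10^(0.4(M₂ − M₁)) = 10^(0.4 × 10.5811) = 10^4.23244 = 17078.

L₁/L₂ = 17080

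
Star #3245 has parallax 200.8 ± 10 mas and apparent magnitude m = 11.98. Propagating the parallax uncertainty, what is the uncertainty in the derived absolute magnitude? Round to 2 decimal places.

M = m − 5 log₁₀ d + 5 = m + 5 log₁₀ p + 5, so ∂M/∂p = 5/(p ln 10).
σ_M = (5/ln 10) · (σ_p/p) = 2.1715 × 10/200.8 = 2.1715 × 0.049801 = 0.10814.

σ_M = 0.11 mag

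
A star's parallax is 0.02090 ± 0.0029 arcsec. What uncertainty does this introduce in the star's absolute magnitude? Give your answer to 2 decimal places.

σ_M = 0.30 mag

M = m − 5 log₁₀ d + 5 = m + 5 log₁₀ p + 5, so ∂M/∂p = 5/(p ln 10).
σ_M = (5/ln 10) · (σ_p/p) = 2.1715 × 0.0029/0.02090 = 2.1715 × 0.13876 = 0.30132.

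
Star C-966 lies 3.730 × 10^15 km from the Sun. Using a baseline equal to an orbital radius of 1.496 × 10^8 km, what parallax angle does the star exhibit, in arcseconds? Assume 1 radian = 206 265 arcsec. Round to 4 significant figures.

θ ≈ B/d = (1.496 × 10^8) / (3.730 × 10^15) = 4.0107 × 10^-8 rad.
In arcseconds: 4.0107 × 10^-8 × 206265 = 0.0082727″.

0.008273 arcsec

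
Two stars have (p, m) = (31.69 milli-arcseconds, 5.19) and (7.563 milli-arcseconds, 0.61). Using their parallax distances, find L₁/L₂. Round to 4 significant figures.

d₁ = 1/p₁ = 1/0.03169″ = 31.556 pc; d₂ = 1/p₂ = 1/0.007563″ = 132.22 pc.
M₁ = m₁ − 5 log₁₀ d₁ + 5 = 5.19 − 7.4954 + 5 = 2.6946.
M₂ = 0.61 − 10.6065 + 5 = -4.9965.
L₁/L₂ = 10^(0.4(M₂ − M₁)) = 10^(0.4 × (-7.6911)) = 10^(-3.07644) = 0.00083861.

L₁/L₂ = 0.0008386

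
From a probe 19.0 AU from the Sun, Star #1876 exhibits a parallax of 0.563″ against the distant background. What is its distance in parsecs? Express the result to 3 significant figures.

33.7 pc

With baseline B (in AU) and parallax p (in arcsec), d = B/p parsecs.
d = 19.0 / 0.563 = 33.748 pc.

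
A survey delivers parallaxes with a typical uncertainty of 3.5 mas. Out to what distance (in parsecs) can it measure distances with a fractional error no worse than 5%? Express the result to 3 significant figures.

14.3 pc

σ_d/d = σ_p/p, so the condition is σ_p/p ≤ 0.05, i.e. p ≥ σ_p/0.05.
p_min = 3.5/0.05 = 70 mas = 0.07 arcsec.
d_max = 1/p_min = 1/0.07 = 14.286 pc.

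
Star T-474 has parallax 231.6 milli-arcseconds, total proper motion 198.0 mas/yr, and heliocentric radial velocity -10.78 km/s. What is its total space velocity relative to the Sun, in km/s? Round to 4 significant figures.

d = 1/p = 1/0.2316″ = 4.3178 pc.
μ = 198.0 mas/yr = 0.1980 ″/yr.
v_t = 4.740 μ d = 4.740 × 0.1980 × 4.3178 = 4.0523 km/s.
v = √(v_r² + v_t²) = √((-10.78)² + 4.0523²) = √132.63 = 11.517 km/s.

11.52 km/s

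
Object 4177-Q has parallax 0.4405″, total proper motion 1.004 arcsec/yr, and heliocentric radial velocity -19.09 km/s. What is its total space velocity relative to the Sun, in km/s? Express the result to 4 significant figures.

d = 1/p = 1/0.4405″ = 2.2701 pc.
v_t = 4.740 μ d = 4.740 × 1.004 × 2.2701 = 10.803 km/s.
v = √(v_r² + v_t²) = √((-19.09)² + 10.803²) = √481.133 = 21.935 km/s.

21.94 km/s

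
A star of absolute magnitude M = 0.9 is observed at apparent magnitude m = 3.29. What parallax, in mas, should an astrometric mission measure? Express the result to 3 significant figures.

m − M = 3.29 − 0.9 = 2.39.
d = 10^((m−M)/5 + 1) = 10^1.478 = 30.061 pc.
p = 1/d = 1/30.061 = 0.033266 arcsec = 33.266 mas.

33.3 mas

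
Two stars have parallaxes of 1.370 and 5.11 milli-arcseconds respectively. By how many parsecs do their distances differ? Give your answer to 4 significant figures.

d_A = 1/0.001370″ = 729.93 pc; d_B = 1/0.005110″ = 195.69 pc.
|d_B − d_A| = |195.69 − 729.93| = 534.24 pc.

534.2 pc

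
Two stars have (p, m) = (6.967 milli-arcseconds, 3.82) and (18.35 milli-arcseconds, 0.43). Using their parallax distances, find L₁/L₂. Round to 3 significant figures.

L₁/L₂ = 0.306

d₁ = 1/p₁ = 1/0.006967″ = 143.53 pc; d₂ = 1/p₂ = 1/0.01835″ = 54.496 pc.
M₁ = m₁ − 5 log₁₀ d₁ + 5 = 3.82 − 10.7847 + 5 = -1.9647.
M₂ = 0.43 − 8.6818 + 5 = -3.2518.
L₁/L₂ = 10^(0.4(M₂ − M₁)) = 10^(0.4 × (-1.2871)) = 10^(-0.51484) = 0.3056.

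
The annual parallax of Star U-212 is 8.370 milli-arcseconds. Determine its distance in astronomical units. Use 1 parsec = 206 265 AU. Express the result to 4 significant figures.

2.464 × 10^7 AU

p = 8.370 milli-arcseconds = 0.008370 arcsec.
d = 1/p = 1/0.008370 = 119.47 pc.
In AU: 119.47 × 206265 = 2.4642 × 10^7 AU.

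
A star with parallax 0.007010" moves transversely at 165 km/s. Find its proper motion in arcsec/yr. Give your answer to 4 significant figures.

0.2440 arcsec/yr

d = 1/p = 1/0.007010″ = 142.65 pc.
μ = v_t / (4.74 d) = 165 / (4.74 × 142.65) = 165 / 676.16 = 0.24403 ″/yr.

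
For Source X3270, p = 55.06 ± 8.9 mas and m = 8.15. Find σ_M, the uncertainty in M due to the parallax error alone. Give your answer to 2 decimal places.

M = m − 5 log₁₀ d + 5 = m + 5 log₁₀ p + 5, so ∂M/∂p = 5/(p ln 10).
σ_M = (5/ln 10) · (σ_p/p) = 2.1715 × 8.9/55.06 = 2.1715 × 0.16164 = 0.351.

σ_M = 0.35 mag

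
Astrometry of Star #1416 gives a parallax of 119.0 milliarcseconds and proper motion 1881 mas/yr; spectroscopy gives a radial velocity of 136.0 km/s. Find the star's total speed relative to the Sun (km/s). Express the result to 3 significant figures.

155 km/s

d = 1/p = 1/0.1190″ = 8.4034 pc.
μ = 1881 mas/yr = 1.881 ″/yr.
v_t = 4.740 μ d = 4.740 × 1.881 × 8.4034 = 74.924 km/s.
v = √(v_r² + v_t²) = √(136.0² + 74.924²) = √24109.6 = 155.27 km/s.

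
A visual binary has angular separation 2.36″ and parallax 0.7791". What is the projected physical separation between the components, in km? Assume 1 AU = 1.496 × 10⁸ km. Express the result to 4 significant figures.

4.532 × 10^8 km

d = 1/p = 1/0.7791″ = 1.2835 pc.
At distance d (pc), an angle of θ arcsec spans θ·d AU: s = 2.36 × 1.2835 = 3.0291 AU.
= 3.0291 × 1.496 × 10⁸ km = 4.5315 × 10^8 km.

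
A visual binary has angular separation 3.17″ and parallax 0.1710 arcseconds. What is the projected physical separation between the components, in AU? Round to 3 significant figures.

d = 1/p = 1/0.1710″ = 5.848 pc.
At distance d (pc), an angle of θ arcsec spans θ·d AU: s = 3.17 × 5.848 = 18.538 AU.

18.5 AU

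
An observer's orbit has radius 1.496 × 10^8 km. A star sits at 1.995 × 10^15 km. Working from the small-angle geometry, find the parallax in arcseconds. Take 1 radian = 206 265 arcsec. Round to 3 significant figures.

θ ≈ B/d = (1.496 × 10^8) / (1.995 × 10^15) = 7.4987 × 10^-8 rad.
In arcseconds: 7.4987 × 10^-8 × 206265 = 0.015467″.

0.0155 arcsec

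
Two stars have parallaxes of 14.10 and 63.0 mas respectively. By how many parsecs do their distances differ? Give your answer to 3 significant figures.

55.0 pc

d_A = 1/0.01410″ = 70.922 pc; d_B = 1/0.06300″ = 15.873 pc.
|d_B − d_A| = |15.873 − 70.922| = 55.049 pc.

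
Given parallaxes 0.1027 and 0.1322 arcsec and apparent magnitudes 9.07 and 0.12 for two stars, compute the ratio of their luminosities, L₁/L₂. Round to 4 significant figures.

L₁/L₂ = 0.0004358

d₁ = 1/p₁ = 1/0.1027″ = 9.7371 pc; d₂ = 1/p₂ = 1/0.1322″ = 7.5643 pc.
M₁ = m₁ − 5 log₁₀ d₁ + 5 = 9.07 − 4.9421 + 5 = 9.1279.
M₂ = 0.12 − 4.3938 + 5 = 0.7262.
L₁/L₂ = 10^(0.4(M₂ − M₁)) = 10^(0.4 × (-8.4017)) = 10^(-3.36068) = 0.00043583.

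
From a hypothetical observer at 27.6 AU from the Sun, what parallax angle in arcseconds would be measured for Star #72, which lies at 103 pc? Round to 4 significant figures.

p (arcsec) = B (AU) / d (pc).
p = 27.6 / 103 = 0.26796 arcsec.

0.2680 arcsec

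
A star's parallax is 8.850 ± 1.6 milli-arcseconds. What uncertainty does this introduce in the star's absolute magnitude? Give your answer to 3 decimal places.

M = m − 5 log₁₀ d + 5 = m + 5 log₁₀ p + 5, so ∂M/∂p = 5/(p ln 10).
σ_M = (5/ln 10) · (σ_p/p) = 2.1715 × 1.6/8.850 = 2.1715 × 0.18079 = 0.39259.

σ_M = 0.393 mag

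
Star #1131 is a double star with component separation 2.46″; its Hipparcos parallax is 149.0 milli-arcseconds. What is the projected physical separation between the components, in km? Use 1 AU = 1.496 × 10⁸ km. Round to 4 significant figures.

2.470 × 10^9 km

d = 1/p = 1/0.1490″ = 6.7114 pc.
At distance d (pc), an angle of θ arcsec spans θ·d AU: s = 2.46 × 6.7114 = 16.51 AU.
= 16.51 × 1.496 × 10⁸ km = 2.4699 × 10^9 km.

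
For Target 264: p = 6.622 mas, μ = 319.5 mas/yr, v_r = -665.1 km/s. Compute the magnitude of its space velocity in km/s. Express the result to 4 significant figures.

d = 1/p = 1/0.006622″ = 151.01 pc.
μ = 319.5 mas/yr = 0.3195 ″/yr.
v_t = 4.740 μ d = 4.740 × 0.3195 × 151.01 = 228.69 km/s.
v = √(v_r² + v_t²) = √((-665.1)² + 228.69²) = √494657 = 703.32 km/s.

703.3 km/s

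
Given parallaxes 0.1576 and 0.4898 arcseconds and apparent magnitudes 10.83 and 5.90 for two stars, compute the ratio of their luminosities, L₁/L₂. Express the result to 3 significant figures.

L₁/L₂ = 0.103

d₁ = 1/p₁ = 1/0.1576″ = 6.3452 pc; d₂ = 1/p₂ = 1/0.4898″ = 2.0416 pc.
M₁ = m₁ − 5 log₁₀ d₁ + 5 = 10.83 − 4.0122 + 5 = 11.8178.
M₂ = 5.90 − 1.5499 + 5 = 9.3501.
L₁/L₂ = 10^(0.4(M₂ − M₁)) = 10^(0.4 × (-2.4677)) = 10^(-0.98708) = 0.10302.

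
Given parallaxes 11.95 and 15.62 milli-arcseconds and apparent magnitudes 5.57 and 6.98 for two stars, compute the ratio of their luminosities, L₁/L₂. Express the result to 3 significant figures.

L₁/L₂ = 6.26

d₁ = 1/p₁ = 1/0.01195″ = 83.682 pc; d₂ = 1/p₂ = 1/0.01562″ = 64.02 pc.
M₁ = m₁ − 5 log₁₀ d₁ + 5 = 5.57 − 9.6132 + 5 = 0.9568.
M₂ = 6.98 − 9.0316 + 5 = 2.9484.
L₁/L₂ = 10^(0.4(M₂ − M₁)) = 10^(0.4 × 1.9916) = 10^0.79664 = 6.2609.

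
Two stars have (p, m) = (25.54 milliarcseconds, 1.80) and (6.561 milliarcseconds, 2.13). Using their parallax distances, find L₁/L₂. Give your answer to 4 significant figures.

d₁ = 1/p₁ = 1/0.02554″ = 39.154 pc; d₂ = 1/p₂ = 1/0.006561″ = 152.42 pc.
M₁ = m₁ − 5 log₁₀ d₁ + 5 = 1.80 − 7.9639 + 5 = -1.1639.
M₂ = 2.13 − 10.9152 + 5 = -3.7852.
L₁/L₂ = 10^(0.4(M₂ − M₁)) = 10^(0.4 × (-2.6213)) = 10^(-1.04852) = 0.089429.

L₁/L₂ = 0.08943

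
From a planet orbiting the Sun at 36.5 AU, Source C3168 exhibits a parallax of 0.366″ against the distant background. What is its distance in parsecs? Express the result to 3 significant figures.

99.7 pc

With baseline B (in AU) and parallax p (in arcsec), d = B/p parsecs.
d = 36.5 / 0.366 = 99.727 pc.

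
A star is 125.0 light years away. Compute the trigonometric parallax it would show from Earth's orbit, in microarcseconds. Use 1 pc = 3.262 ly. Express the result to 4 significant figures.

d = 125.0 ly ÷ 3.262 = 38.32 pc.
p = 1/d = 1/38.32 = 0.026096 arcsec.
= 0.026096 × 10⁶ = 26096 μas.

26100 μas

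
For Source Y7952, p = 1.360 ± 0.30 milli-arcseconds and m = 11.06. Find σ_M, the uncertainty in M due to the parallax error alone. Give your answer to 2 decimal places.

M = m − 5 log₁₀ d + 5 = m + 5 log₁₀ p + 5, so ∂M/∂p = 5/(p ln 10).
σ_M = (5/ln 10) · (σ_p/p) = 2.1715 × 0.30/1.360 = 2.1715 × 0.22059 = 0.47901.

σ_M = 0.48 mag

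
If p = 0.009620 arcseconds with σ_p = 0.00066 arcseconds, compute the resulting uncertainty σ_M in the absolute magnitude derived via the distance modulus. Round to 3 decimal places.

σ_M = 0.149 mag

M = m − 5 log₁₀ d + 5 = m + 5 log₁₀ p + 5, so ∂M/∂p = 5/(p ln 10).
σ_M = (5/ln 10) · (σ_p/p) = 2.1715 × 0.00066/0.009620 = 2.1715 × 0.068607 = 0.14898.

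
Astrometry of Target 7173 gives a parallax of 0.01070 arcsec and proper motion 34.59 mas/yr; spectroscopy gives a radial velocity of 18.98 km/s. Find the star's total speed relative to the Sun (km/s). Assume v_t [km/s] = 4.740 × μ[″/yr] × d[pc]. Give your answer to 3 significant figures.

24.4 km/s

d = 1/p = 1/0.01070″ = 93.458 pc.
μ = 34.59 mas/yr = 0.03459 ″/yr.
v_t = 4.740 μ d = 4.740 × 0.03459 × 93.458 = 15.323 km/s.
v = √(v_r² + v_t²) = √(18.98² + 15.323²) = √595.035 = 24.393 km/s.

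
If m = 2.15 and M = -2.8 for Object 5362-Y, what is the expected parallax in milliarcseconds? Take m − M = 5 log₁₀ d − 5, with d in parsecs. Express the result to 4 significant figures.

m − M = 2.15 − (-2.8) = 4.95.
d = 10^((m−M)/5 + 1) = 10^1.990 = 97.724 pc.
p = 1/d = 1/97.724 = 0.010233 arcsec = 10.233 mas.

10.23 mas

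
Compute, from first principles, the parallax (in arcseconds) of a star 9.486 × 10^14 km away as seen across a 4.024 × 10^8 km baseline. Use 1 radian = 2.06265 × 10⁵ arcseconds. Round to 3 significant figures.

0.0875 arcsec

θ ≈ B/d = (4.024 × 10^8) / (9.486 × 10^14) = 4.2420 × 10^-7 rad.
In arcseconds: 4.2420 × 10^-7 × 206265 = 0.087498″.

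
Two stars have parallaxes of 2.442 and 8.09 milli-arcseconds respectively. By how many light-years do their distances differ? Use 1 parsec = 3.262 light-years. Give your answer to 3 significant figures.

933 ly

d_A = 1/0.002442″ = 409.5 pc; d_B = 1/0.008090″ = 123.61 pc.
|d_B − d_A| = |123.61 − 409.5| = 285.89 pc = 285.89 × 3.262 ly = 932.57 ly.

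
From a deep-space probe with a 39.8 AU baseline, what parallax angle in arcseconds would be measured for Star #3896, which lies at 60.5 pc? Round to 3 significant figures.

p (arcsec) = B (AU) / d (pc).
p = 39.8 / 60.5 = 0.65785 arcsec.

0.658 arcsec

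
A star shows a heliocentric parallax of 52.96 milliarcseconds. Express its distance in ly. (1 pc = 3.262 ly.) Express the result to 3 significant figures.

p = 52.96 milliarcseconds = 0.05296 arcsec.
d = 1/p = 1/0.05296 = 18.882 pc.
In light-years: 18.882 × 3.262 = 61.593 ly.

61.6 ly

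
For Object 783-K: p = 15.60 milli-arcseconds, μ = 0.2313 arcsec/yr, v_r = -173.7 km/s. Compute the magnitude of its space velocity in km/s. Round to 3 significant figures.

d = 1/p = 1/0.01560″ = 64.103 pc.
v_t = 4.740 μ d = 4.740 × 0.2313 × 64.103 = 70.28 km/s.
v = √(v_r² + v_t²) = √((-173.7)² + 70.28²) = √35111 = 187.38 km/s.

187 km/s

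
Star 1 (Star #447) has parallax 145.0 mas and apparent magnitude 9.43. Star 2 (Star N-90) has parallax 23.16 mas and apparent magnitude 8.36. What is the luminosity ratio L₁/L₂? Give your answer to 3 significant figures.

d₁ = 1/p₁ = 1/0.1450″ = 6.8966 pc; d₂ = 1/p₂ = 1/0.02316″ = 43.178 pc.
M₁ = m₁ − 5 log₁₀ d₁ + 5 = 9.43 − 4.1932 + 5 = 10.2368.
M₂ = 8.36 − 8.1763 + 5 = 5.1837.
L₁/L₂ = 10^(0.4(M₂ − M₁)) = 10^(0.4 × (-5.0531)) = 10^(-2.02124) = 0.0095227.

L₁/L₂ = 0.00952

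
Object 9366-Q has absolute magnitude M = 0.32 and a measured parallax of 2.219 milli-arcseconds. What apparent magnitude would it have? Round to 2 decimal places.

d = 1/p = 1/0.002219″ = 450.65 pc.
m − M = 5 log₁₀ d − 5 = 5 log₁₀(450.65) − 5 = 13.2692 − 5 = 8.2692.
m = M + (m − M) = 0.32 + 8.2692 = 8.59.

m = 8.59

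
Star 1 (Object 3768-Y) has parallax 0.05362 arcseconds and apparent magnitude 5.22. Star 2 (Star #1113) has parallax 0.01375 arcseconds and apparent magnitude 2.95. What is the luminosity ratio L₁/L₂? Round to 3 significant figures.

d₁ = 1/p₁ = 1/0.05362″ = 18.65 pc; d₂ = 1/p₂ = 1/0.01375″ = 72.727 pc.
M₁ = m₁ − 5 log₁₀ d₁ + 5 = 5.22 − 6.3534 + 5 = 3.8666.
M₂ = 2.95 − 9.3085 + 5 = -1.3585.
L₁/L₂ = 10^(0.4(M₂ − M₁)) = 10^(0.4 × (-5.2251)) = 10^(-2.09004) = 0.0081276.

L₁/L₂ = 0.00813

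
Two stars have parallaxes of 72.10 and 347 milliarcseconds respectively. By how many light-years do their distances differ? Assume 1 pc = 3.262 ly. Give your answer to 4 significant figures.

35.84 ly

d_A = 1/0.07210″ = 13.87 pc; d_B = 1/0.3470″ = 2.8818 pc.
|d_B − d_A| = |2.8818 − 13.87| = 10.988 pc = 10.988 × 3.262 ly = 35.843 ly.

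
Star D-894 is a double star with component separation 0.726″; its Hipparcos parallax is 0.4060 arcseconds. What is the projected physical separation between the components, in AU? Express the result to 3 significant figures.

1.79 AU

d = 1/p = 1/0.4060″ = 2.4631 pc.
At distance d (pc), an angle of θ arcsec spans θ·d AU: s = 0.726 × 2.4631 = 1.7882 AU.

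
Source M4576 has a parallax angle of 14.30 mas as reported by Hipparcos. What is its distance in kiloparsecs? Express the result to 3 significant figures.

0.0699 kpc

p = 14.30 mas = 0.01430 arcsec.
d = 1/p = 1/0.01430 = 69.93 pc.
= 0.06993 kpc.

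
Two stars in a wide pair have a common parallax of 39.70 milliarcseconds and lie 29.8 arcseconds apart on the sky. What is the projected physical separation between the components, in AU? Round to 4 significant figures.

750.6 AU

d = 1/p = 1/0.03970″ = 25.189 pc.
At distance d (pc), an angle of θ arcsec spans θ·d AU: s = 29.8 × 25.189 = 750.63 AU.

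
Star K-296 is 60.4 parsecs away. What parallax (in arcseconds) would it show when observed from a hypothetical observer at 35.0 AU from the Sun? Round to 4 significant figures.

p (arcsec) = B (AU) / d (pc).
p = 35.0 / 60.4 = 0.57947 arcsec.

0.5795 arcsec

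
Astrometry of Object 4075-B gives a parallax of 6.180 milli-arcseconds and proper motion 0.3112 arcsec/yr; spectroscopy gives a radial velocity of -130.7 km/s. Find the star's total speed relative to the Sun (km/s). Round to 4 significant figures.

d = 1/p = 1/0.006180″ = 161.81 pc.
v_t = 4.740 μ d = 4.740 × 0.3112 × 161.81 = 238.68 km/s.
v = √(v_r² + v_t²) = √((-130.7)² + 238.68²) = √74050.6 = 272.12 km/s.

272.1 km/s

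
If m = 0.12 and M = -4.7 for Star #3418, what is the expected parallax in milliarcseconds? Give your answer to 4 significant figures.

10.86 mas

m − M = 0.12 − (-4.7) = 4.82.
d = 10^((m−M)/5 + 1) = 10^1.964 = 92.045 pc.
p = 1/d = 1/92.045 = 0.010864 arcsec = 10.864 mas.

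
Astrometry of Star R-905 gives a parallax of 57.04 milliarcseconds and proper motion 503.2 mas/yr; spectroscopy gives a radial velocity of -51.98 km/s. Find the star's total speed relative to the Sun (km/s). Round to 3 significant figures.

66.7 km/s

d = 1/p = 1/0.05704″ = 17.532 pc.
μ = 503.2 mas/yr = 0.5032 ″/yr.
v_t = 4.740 μ d = 4.740 × 0.5032 × 17.532 = 41.817 km/s.
v = √(v_r² + v_t²) = √((-51.98)² + 41.817²) = √4450.58 = 66.713 km/s.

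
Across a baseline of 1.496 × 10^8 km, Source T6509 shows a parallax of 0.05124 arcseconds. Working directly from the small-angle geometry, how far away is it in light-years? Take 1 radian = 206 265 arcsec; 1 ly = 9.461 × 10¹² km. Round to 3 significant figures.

63.7 ly

θ = 0.05124″ = 0.05124/206265 = 2.4842 × 10^-7 rad.
d = B/θ = (1.496 × 10^8) / (2.4842 × 10^-7) = 6.0221 × 10^14 km = (6.0221 × 10^14) / (9.461 × 10^12) ly = 63.652 ly.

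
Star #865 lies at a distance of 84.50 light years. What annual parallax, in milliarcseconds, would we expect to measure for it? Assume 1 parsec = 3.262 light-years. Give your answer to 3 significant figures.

d = 84.50 ly ÷ 3.262 = 25.904 pc.
p = 1/d = 1/25.904 = 0.038604 arcsec.
= 0.038604 × 1000 = 38.604 mas.

38.6 mas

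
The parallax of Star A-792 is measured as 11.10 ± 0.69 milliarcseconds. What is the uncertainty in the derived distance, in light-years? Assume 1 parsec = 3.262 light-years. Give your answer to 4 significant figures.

18.27 ly

d = 1/p, so σ_d = σ_p / p².
σ_d = 0.000690 / (0.01110)² = 0.000690 / 0.00012321 = 5.6002 pc = 5.6002 × 3.262 ly = 18.268 ly.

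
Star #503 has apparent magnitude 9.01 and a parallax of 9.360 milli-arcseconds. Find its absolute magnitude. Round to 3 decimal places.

d = 1/p = 1/0.009360″ = 106.84 pc.
m − M = 5 log₁₀(106.84) − 5 = 10.1437 − 5 = 5.1437.
M = m − (m − M) = 9.01 − 5.1437 = 3.866.

M = 3.866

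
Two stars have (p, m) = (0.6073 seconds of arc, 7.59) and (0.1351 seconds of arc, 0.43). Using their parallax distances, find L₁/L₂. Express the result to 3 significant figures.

d₁ = 1/p₁ = 1/0.6073″ = 1.6466 pc; d₂ = 1/p₂ = 1/0.1351″ = 7.4019 pc.
M₁ = m₁ − 5 log₁₀ d₁ + 5 = 7.59 − 1.0829 + 5 = 11.5071.
M₂ = 0.43 − 4.3467 + 5 = 1.0833.
L₁/L₂ = 10^(0.4(M₂ − M₁)) = 10^(0.4 × (-10.4238)) = 10^(-4.16952) = 0.000067683.

L₁/L₂ = 6.77 × 10^-5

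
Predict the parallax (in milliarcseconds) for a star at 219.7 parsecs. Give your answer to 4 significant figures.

p = 1/d = 1/219.7 = 0.0045517 arcsec.
= 0.0045517 × 1000 = 4.5517 mas.

4.552 mas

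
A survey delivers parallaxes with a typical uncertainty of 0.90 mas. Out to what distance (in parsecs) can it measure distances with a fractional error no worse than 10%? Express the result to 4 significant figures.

111.1 pc

σ_d/d = σ_p/p, so the condition is σ_p/p ≤ 0.10, i.e. p ≥ σ_p/0.10.
p_min = 0.90/0.10 = 9 mas = 0.009 arcsec.
d_max = 1/p_min = 1/0.009 = 111.11 pc.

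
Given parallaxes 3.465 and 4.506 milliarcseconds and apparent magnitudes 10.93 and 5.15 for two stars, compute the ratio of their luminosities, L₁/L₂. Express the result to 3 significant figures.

L₁/L₂ = 0.00824

d₁ = 1/p₁ = 1/0.003465″ = 288.6 pc; d₂ = 1/p₂ = 1/0.004506″ = 221.93 pc.
M₁ = m₁ − 5 log₁₀ d₁ + 5 = 10.93 − 12.3015 + 5 = 3.6285.
M₂ = 5.15 − 11.7311 + 5 = -1.5811.
L₁/L₂ = 10^(0.4(M₂ − M₁)) = 10^(0.4 × (-5.2096)) = 10^(-2.08384) = 0.0082444.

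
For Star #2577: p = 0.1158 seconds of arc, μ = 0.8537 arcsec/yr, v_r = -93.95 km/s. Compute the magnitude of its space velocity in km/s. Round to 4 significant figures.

100.2 km/s

d = 1/p = 1/0.1158″ = 8.6356 pc.
v_t = 4.740 μ d = 4.740 × 0.8537 × 8.6356 = 34.944 km/s.
v = √(v_r² + v_t²) = √((-93.95)² + 34.944²) = √10047.7 = 100.24 km/s.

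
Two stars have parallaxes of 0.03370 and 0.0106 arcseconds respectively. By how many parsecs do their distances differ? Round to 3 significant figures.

64.7 pc

d_A = 1/0.03370″ = 29.674 pc; d_B = 1/0.01060″ = 94.34 pc.
|d_B − d_A| = |94.34 − 29.674| = 64.666 pc.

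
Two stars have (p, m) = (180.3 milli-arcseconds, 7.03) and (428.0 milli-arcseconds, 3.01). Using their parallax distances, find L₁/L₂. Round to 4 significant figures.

d₁ = 1/p₁ = 1/0.1803″ = 5.5463 pc; d₂ = 1/p₂ = 1/0.4280″ = 2.3364 pc.
M₁ = m₁ − 5 log₁₀ d₁ + 5 = 7.03 − 3.7200 + 5 = 8.3100.
M₂ = 3.01 − 1.8427 + 5 = 6.1673.
L₁/L₂ = 10^(0.4(M₂ − M₁)) = 10^(0.4 × (-2.1427)) = 10^(-0.85708) = 0.13897.

L₁/L₂ = 0.1390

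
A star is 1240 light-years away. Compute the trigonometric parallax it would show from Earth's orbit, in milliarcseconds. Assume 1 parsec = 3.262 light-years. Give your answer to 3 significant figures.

d = 1240 ly ÷ 3.262 = 380.13 pc.
p = 1/d = 1/380.13 = 0.0026307 arcsec.
= 0.0026307 × 1000 = 2.6307 mas.

2.63 mas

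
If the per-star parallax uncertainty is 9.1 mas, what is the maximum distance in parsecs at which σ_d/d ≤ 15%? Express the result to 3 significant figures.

σ_d/d = σ_p/p, so the condition is σ_p/p ≤ 0.15, i.e. p ≥ σ_p/0.15.
p_min = 9.1/0.15 = 60.667 mas = 0.060667 arcsec.
d_max = 1/p_min = 1/0.060667 = 16.483 pc.

16.5 pc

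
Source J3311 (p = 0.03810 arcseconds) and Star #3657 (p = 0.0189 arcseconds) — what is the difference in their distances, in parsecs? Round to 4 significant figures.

d_A = 1/0.03810″ = 26.247 pc; d_B = 1/0.01890″ = 52.91 pc.
|d_B − d_A| = |52.91 − 26.247| = 26.663 pc.

26.66 pc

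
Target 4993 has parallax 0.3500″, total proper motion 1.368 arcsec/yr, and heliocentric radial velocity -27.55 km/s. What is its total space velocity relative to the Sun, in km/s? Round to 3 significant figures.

d = 1/p = 1/0.3500″ = 2.8571 pc.
v_t = 4.740 μ d = 4.740 × 1.368 × 2.8571 = 18.526 km/s.
v = √(v_r² + v_t²) = √((-27.55)² + 18.526²) = √1102.22 = 33.2 km/s.

33.2 km/s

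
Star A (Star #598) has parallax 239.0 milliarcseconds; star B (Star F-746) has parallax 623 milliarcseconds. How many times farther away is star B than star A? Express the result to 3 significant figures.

Since d = 1/p, d_B/d_A = p_A/p_B.
= 239.0 / 623 = 0.38363.

0.384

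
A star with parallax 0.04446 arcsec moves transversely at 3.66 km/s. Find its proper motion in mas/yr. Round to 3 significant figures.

34.3 mas/yr

d = 1/p = 1/0.04446″ = 22.492 pc.
μ = v_t / (4.74 d) = 3.66 / (4.74 × 22.492) = 3.66 / 106.61 = 0.034331 ″/yr = 34.331 mas/yr.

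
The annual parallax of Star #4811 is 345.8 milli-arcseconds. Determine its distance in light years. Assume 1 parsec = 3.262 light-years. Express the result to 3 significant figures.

9.43 light years

p = 345.8 milli-arcseconds = 0.3458 arcsec.
d = 1/p = 1/0.3458 = 2.8918 pc.
In light-years: 2.8918 × 3.262 = 9.4331 ly.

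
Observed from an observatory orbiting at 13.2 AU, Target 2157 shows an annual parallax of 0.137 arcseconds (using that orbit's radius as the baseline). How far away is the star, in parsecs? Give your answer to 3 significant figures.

96.4 pc

With baseline B (in AU) and parallax p (in arcsec), d = B/p parsecs.
d = 13.2 / 0.137 = 96.35 pc.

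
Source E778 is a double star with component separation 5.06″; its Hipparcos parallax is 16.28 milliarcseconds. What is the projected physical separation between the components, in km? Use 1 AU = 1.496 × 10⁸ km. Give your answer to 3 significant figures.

d = 1/p = 1/0.01628″ = 61.425 pc.
At distance d (pc), an angle of θ arcsec spans θ·d AU: s = 5.06 × 61.425 = 310.81 AU.
= 310.81 × 1.496 × 10⁸ km = 4.6497 × 10^10 km.

4.65 × 10^10 km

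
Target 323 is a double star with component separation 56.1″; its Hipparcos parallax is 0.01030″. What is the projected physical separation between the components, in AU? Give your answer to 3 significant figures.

d = 1/p = 1/0.01030″ = 97.087 pc.
At distance d (pc), an angle of θ arcsec spans θ·d AU: s = 56.1 × 97.087 = 5446.6 AU.

5450 AU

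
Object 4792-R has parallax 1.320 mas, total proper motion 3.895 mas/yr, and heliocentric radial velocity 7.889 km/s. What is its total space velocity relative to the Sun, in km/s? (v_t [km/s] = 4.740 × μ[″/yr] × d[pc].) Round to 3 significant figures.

d = 1/p = 1/0.001320″ = 757.58 pc.
μ = 3.895 mas/yr = 0.003895 ″/yr.
v_t = 4.740 μ d = 4.740 × 0.003895 × 757.58 = 13.987 km/s.
v = √(v_r² + v_t²) = √(7.889² + 13.987²) = √257.872 = 16.058 km/s.

16.1 km/s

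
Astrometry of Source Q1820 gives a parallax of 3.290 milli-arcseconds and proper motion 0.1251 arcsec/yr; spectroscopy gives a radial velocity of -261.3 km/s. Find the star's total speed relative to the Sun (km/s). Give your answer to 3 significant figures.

d = 1/p = 1/0.003290″ = 303.95 pc.
v_t = 4.740 μ d = 4.740 × 0.1251 × 303.95 = 180.23 km/s.
v = √(v_r² + v_t²) = √((-261.3)² + 180.23²) = √100761 = 317.43 km/s.

317 km/s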